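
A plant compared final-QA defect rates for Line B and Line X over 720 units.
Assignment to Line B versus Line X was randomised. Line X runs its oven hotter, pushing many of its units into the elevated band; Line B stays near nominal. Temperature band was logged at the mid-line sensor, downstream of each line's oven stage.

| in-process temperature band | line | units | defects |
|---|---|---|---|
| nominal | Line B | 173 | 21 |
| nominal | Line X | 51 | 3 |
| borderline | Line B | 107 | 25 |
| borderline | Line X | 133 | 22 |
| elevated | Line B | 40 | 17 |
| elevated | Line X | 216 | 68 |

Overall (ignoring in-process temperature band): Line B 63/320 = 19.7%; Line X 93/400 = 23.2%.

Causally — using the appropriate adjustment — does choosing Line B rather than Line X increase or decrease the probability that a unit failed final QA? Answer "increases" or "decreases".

decreases

In-process temperature band is recorded after the line and is itself shifted by it — it sits on the causal path from line to outcome. Conditioning on a mediator would strip out part of the effect we want; the pooled comparison gives the total causal effect.
Pooled: Line B 19.7% vs Line X 23.2%; Line B is lower overall.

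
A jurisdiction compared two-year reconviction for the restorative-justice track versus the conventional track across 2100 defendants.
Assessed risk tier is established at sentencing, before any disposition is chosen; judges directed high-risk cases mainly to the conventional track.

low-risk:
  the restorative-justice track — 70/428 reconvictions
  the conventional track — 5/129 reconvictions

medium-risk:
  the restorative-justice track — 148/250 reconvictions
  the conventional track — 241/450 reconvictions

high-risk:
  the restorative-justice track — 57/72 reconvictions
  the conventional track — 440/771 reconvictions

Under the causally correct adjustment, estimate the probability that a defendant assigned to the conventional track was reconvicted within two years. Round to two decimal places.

0.42

Since assessed risk tier is a pre-existing factor (not a product of the disposition) and it affects the outcome on its own, it is a confounder. The stratified rates, not the pooled rate, identify the causal effect.
Standardising the conventional track to the population assessed risk tier mix: 0.265·5/129 + 0.333·241/450 + 0.401·440/771 = 0.418.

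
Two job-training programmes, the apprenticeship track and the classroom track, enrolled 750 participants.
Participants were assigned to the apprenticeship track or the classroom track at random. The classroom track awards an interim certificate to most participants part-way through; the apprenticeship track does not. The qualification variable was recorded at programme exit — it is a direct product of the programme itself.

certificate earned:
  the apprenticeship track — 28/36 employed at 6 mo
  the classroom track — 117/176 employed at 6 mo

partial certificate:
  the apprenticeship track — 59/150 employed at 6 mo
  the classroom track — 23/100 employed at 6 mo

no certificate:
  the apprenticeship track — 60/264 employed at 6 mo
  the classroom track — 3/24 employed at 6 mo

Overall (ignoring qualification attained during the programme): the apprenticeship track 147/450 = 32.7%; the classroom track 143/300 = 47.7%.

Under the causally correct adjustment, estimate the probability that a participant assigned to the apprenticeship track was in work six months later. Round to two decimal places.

0.33

The distribution of qualification attained during the programme is itself part of what the programme does — it is an intermediate outcome. Holding it fixed would remove that part of the effect; the total effect is the pooled difference.
So P(outcome | do(the apprenticeship track)) is just the pooled rate for the apprenticeship track: 147/450 = 0.327.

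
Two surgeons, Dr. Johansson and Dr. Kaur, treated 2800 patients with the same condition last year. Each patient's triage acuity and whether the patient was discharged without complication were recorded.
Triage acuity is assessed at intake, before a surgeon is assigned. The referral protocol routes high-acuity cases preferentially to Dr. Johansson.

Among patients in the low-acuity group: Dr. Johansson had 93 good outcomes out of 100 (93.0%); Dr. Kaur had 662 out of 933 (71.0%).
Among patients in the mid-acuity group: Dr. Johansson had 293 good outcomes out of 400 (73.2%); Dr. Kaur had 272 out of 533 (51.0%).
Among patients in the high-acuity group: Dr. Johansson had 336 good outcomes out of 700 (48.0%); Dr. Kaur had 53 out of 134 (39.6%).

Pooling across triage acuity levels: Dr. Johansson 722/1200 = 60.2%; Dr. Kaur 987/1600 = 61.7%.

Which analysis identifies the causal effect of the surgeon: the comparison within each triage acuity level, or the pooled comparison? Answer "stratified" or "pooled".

The stratified and pooled comparisons disagree (Dr. Johansson wins within each triage acuity; Dr. Kaur wins overall), so the answer turns on the causal role of triage acuity.
Here triage acuity is a common cause — it drives both which surgeon a case falls under and the outcome. The crude comparison mixes populations; the stratum-specific rates are the causally relevant ones.
Within each level — low-acuity: 93.0% vs 71.0%; mid-acuity: 73.2% vs 51.0%; high-acuity: 48.0% vs 39.6% — Dr. Johansson is higher every time.

stratified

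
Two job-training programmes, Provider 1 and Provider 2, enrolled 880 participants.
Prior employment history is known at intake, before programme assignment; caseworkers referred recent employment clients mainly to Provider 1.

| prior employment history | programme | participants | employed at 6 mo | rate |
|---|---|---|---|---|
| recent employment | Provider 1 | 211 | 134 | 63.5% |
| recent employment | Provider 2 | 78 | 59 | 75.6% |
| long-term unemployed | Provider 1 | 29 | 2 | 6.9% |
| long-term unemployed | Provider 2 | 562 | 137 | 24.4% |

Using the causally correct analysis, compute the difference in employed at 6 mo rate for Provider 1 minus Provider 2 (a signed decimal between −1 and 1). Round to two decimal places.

Since prior employment history is a pre-existing factor (not a product of the programme) and it affects the outcome on its own, it is a confounder. The stratified rates, not the pooled rate, identify the causal effect.
Adjusting over the population distribution of prior employment history: 0.328·(0.635−0.756) + 0.672·(0.069−0.244) = -0.157.

-0.16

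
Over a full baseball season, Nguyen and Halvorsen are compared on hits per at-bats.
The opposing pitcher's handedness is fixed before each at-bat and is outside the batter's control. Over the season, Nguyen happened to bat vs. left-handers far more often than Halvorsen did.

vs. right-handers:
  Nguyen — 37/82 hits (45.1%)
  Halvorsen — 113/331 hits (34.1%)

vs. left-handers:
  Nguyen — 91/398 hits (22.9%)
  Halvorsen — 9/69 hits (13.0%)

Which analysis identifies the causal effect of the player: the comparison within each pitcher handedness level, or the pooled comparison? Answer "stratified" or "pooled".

stratified

Pitcher handedness satisfies the back-door criterion: it is not a descendant of the player, and it blocks the spurious path from player to outcome. Adjusting for it (i.e., using the within-pitcher handedness rates) gives the causal effect.
Within each level — vs. right-handers: 45.1% vs 34.1%; vs. left-handers: 22.9% vs 13.0% — Nguyen is higher every time.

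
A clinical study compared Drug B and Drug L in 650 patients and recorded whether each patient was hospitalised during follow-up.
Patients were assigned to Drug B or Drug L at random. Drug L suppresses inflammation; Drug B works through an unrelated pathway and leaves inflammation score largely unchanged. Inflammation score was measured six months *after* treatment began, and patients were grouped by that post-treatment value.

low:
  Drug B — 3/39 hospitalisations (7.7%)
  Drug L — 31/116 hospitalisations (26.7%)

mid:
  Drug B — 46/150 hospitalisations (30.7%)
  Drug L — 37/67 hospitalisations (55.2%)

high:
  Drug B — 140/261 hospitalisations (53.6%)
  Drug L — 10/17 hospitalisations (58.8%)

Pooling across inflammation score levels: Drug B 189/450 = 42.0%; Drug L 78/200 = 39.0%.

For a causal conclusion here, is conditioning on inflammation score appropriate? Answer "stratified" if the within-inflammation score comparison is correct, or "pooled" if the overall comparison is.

pooled

Inflammation score is recorded after the drug and is itself shifted by it — it sits on the causal path from drug to outcome. Conditioning on a mediator would strip out part of the effect we want; the pooled comparison gives the total causal effect.
Pooled: Drug B 42.0% vs Drug L 39.0%; Drug L is lower overall.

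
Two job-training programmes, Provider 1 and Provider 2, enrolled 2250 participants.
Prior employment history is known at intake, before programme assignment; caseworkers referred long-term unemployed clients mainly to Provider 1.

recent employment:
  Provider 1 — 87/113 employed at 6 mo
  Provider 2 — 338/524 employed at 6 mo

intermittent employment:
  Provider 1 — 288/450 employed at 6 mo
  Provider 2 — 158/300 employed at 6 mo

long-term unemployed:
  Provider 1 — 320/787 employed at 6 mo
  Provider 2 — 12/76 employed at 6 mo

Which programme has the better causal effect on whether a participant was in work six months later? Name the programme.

Provider 1

The imbalance in prior employment history arose from how participants were allocated, not from anything the programme did; and prior employment history independently affects the outcome. The pooled gap is confounded — condition on prior employment history.
Within each level — recent employment: 77.0% vs 64.5%; intermittent employment: 64.0% vs 52.7%; long-term unemployed: 40.7% vs 15.8% — Provider 1 is higher every time.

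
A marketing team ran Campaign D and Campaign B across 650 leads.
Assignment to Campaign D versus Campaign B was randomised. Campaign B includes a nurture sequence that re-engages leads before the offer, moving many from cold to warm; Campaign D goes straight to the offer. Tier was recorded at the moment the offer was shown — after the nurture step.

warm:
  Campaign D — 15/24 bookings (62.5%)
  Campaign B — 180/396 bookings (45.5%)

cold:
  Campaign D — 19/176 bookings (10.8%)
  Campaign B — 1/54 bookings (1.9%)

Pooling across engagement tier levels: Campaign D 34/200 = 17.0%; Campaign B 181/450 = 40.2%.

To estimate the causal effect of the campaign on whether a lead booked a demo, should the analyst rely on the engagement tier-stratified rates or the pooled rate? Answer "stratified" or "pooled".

pooled

Within every engagement tier level Campaign D has the higher rate, yet pooled Campaign B does — Simpson's reversal.
Because the campaign influences engagement tier, engagement tier is a post-treatment mediator, not a confounder. Stratifying on it would bias the estimate; the causal effect is the crude pooled difference.
Pooled: Campaign D 17.0% vs Campaign B 40.2%; Campaign B is higher overall.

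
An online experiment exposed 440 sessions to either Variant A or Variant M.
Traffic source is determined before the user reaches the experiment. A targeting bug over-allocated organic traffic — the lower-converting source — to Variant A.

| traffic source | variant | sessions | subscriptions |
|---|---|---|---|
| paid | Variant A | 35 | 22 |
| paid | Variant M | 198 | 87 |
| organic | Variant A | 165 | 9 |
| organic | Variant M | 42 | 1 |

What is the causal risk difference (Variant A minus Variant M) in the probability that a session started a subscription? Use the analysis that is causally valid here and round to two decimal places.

Traffic source satisfies the back-door criterion: it is not a descendant of the variant, and it blocks the spurious path from variant to outcome. Adjusting for it (i.e., using the within-traffic source rates) gives the causal effect.
Adjusting over the population distribution of traffic source: 0.530·(0.629−0.439) + 0.470·(0.055−0.024) = +0.115.

+0.11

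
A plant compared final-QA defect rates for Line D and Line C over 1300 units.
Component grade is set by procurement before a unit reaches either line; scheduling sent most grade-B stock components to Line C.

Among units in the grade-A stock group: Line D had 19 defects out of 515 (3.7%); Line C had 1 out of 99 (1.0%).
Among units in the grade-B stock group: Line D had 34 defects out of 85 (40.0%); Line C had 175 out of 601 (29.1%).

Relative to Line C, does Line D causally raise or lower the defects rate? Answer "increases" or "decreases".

The component grade-specific comparison favours Line C throughout, but the pooled figures favour Line D. The question is whether to condition on component grade.
The imbalance in component grade arose from how units were allocated, not from anything the line did; and component grade independently affects the outcome. The pooled gap is confounded — condition on component grade.
Within each level — grade-A stock: 3.7% vs 1.0%; grade-B stock: 40.0% vs 29.1% — Line C is lower every time.

increases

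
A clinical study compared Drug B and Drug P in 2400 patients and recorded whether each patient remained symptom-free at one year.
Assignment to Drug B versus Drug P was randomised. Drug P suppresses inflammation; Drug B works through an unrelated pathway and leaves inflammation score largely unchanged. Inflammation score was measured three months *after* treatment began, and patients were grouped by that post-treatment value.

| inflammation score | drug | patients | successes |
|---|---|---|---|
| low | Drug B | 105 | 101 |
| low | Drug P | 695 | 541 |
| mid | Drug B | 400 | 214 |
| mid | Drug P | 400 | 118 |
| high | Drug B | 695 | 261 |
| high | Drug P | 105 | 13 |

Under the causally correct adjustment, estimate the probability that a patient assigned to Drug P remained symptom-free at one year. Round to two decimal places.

0.56

The inflammation score-specific comparison favours Drug B throughout, but the pooled figures favour Drug P. The question is whether to condition on inflammation score.
The distribution of inflammation score is itself part of what the drug does — it is an intermediate outcome. Holding it fixed would remove that part of the effect; the total effect is the pooled difference.
So P(outcome | do(Drug P)) is just the pooled rate for Drug P: 672/1200 = 0.560.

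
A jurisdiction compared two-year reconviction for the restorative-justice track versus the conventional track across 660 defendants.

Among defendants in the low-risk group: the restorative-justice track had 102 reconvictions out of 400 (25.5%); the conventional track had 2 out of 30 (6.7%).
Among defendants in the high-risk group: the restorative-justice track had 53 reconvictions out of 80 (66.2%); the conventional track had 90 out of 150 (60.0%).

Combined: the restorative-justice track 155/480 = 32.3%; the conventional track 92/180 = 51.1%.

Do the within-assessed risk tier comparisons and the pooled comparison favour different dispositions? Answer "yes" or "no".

Within each assessed risk tier level (low-risk 25.5% vs 6.7%; high-risk 66.2% vs 60.0%), the conventional track has the lower rate every time. Pooled: 32.3% vs 51.1% — the restorative-justice track has the lower rate overall. The two comparisons disagree.

yes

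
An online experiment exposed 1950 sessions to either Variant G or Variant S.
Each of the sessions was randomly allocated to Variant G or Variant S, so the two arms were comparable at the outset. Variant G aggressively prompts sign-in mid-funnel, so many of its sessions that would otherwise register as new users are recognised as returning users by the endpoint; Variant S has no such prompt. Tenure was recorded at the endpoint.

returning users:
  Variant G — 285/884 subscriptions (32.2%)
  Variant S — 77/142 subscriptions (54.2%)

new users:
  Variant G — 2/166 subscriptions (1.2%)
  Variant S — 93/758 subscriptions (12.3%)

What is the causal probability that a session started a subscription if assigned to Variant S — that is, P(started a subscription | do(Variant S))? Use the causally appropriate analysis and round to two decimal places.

Variant S is higher inside every user tenure stratum but Variant G is higher in aggregate. Whether to stratify depends on how user tenure relates to the variant.
User tenure lies on the pathway variant → user tenure → outcome, so adjusting for it blocks the indirect effect. For the total causal effect of variant, use the unadjusted pooled rates.
So P(outcome | do(Variant S)) is just the pooled rate for Variant S: 170/900 = 0.189.

0.19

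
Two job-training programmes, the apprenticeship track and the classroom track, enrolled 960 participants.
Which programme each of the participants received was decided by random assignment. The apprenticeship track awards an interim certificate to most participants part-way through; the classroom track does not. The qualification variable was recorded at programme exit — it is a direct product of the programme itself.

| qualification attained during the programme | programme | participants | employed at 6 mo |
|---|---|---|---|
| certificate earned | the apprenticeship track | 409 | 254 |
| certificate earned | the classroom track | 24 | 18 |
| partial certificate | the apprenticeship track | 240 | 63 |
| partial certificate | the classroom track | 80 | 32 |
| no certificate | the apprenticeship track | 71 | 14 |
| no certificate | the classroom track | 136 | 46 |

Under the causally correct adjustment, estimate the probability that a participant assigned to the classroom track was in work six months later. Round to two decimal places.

0.40

Within every qualification attained during the programme level the classroom track has the higher rate, yet pooled the apprenticeship track does — Simpson's reversal.
The distribution of qualification attained during the programme is itself part of what the programme does — it is an intermediate outcome. Holding it fixed would remove that part of the effect; the total effect is the pooled difference.
So P(outcome | do(the classroom track)) is just the pooled rate for the classroom track: 96/240 = 0.400.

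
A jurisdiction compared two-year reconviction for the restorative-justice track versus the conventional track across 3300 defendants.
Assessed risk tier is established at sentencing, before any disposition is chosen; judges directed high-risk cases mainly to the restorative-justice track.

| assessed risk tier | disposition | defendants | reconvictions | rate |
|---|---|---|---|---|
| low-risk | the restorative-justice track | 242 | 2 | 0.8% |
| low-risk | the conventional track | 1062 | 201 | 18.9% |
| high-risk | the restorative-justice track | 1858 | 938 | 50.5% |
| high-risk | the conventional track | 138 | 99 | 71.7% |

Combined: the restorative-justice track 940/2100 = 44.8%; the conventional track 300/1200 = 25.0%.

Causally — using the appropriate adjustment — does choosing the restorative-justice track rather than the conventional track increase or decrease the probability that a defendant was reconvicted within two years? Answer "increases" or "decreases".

The stratified and pooled comparisons disagree (the restorative-justice track wins within each assessed risk tier; the conventional track wins overall), so the answer turns on the causal role of assessed risk tier.
Assessed risk tier is set before the disposition has any effect — it is not caused by the disposition — and it independently drives the outcome. That makes it a confounder, so the causal comparison is within assessed risk tier levels.
Within each level — low-risk: 0.8% vs 18.9%; high-risk: 50.5% vs 71.7% — the restorative-justice track is lower every time.

decreases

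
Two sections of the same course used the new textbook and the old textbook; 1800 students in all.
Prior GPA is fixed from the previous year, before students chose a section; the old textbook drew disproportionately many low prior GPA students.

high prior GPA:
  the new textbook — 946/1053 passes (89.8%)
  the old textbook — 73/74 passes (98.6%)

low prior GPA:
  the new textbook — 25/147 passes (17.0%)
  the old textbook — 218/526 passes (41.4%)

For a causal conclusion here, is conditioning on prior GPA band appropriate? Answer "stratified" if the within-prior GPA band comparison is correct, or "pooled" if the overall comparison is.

stratified

The stratified and pooled comparisons disagree (the old textbook wins within each prior GPA band; the new textbook wins overall), so the answer turns on the causal role of prior GPA band.
Here prior GPA band is a common cause — it drives both which teaching method a case falls under and the outcome. The crude comparison mixes populations; the stratum-specific rates are the causally relevant ones.
Within each level — high prior GPA: 89.8% vs 98.6%; low prior GPA: 17.0% vs 41.4% — the old textbook is higher every time.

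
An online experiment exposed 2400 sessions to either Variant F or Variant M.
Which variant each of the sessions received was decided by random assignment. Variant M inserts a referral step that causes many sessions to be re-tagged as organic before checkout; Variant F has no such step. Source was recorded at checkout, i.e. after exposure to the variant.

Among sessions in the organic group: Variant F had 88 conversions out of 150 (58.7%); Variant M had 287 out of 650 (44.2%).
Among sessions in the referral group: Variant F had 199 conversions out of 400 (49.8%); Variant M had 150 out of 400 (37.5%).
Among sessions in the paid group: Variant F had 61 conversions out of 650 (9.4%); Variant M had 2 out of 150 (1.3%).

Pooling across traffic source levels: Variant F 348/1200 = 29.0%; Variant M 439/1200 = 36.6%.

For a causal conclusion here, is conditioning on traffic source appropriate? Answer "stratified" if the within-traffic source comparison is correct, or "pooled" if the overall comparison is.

pooled

The traffic source-specific comparison favours Variant F throughout, but the pooled figures favour Variant M. The question is whether to condition on traffic source.
Stratifying would compare variants among sessions the variants themselves sorted into traffic source groups — a form of selection on an intermediate. The unconditioned pooled rates give the total causal effect.
Pooled: Variant F 29.0% vs Variant M 36.6%; Variant M is higher overall.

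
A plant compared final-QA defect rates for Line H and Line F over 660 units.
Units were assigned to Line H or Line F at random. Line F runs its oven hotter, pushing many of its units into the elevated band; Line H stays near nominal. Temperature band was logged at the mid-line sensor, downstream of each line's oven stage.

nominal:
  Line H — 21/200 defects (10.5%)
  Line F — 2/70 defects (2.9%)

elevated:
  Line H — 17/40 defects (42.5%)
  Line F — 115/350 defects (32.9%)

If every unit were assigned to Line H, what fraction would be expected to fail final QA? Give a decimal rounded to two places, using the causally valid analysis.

0.16

Stratifying would compare lines among units the lines themselves sorted into in-process temperature band groups — a form of selection on an intermediate. The unconditioned pooled rates give the total causal effect.
So P(outcome | do(Line H)) is just the pooled rate for Line H: 38/240 = 0.158.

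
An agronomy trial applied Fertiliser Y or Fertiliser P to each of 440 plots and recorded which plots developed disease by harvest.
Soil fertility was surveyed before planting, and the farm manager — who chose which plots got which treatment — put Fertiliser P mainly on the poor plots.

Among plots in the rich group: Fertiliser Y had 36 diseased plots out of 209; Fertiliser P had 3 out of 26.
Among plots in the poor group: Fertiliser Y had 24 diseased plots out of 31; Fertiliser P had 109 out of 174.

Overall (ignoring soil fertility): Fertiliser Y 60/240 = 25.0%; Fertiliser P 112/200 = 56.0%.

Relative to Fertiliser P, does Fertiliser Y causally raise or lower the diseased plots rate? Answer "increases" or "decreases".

The stratified and pooled comparisons disagree (Fertiliser P wins within each soil fertility; Fertiliser Y wins overall), so the answer turns on the causal role of soil fertility.
Since soil fertility is a pre-existing factor (not a product of the fertiliser) and it affects the outcome on its own, it is a confounder. The stratified rates, not the pooled rate, identify the causal effect.
Within each level — rich: 17.2% vs 11.5%; poor: 77.4% vs 62.6% — Fertiliser P is lower every time.

increases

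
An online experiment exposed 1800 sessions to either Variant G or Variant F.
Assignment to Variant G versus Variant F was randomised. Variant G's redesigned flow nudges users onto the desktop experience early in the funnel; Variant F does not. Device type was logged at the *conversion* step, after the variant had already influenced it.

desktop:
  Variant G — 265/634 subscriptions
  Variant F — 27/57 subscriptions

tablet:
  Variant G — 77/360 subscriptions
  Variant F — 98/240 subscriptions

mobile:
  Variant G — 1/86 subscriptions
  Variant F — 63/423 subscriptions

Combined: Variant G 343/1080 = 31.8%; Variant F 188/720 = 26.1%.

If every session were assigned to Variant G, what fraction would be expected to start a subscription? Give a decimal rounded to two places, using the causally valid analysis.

Device type is recorded after the variant and is itself shifted by it — it sits on the causal path from variant to outcome. Conditioning on a mediator would strip out part of the effect we want; the pooled comparison gives the total causal effect.
So P(outcome | do(Variant G)) is just the pooled rate for Variant G: 343/1080 = 0.318.

0.32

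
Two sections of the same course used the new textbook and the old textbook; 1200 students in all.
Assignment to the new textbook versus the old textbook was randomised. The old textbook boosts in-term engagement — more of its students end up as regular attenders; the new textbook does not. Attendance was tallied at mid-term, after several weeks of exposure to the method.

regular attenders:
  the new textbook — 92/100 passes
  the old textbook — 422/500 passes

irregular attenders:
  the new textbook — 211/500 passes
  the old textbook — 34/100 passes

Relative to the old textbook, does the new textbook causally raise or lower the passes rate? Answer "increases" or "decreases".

decreases

Within every mid-term attendance level the new textbook has the higher rate, yet pooled the old textbook does — Simpson's reversal.
Mid-term attendance is downstream of the teaching method. One should not condition on a consequence of treatment, so the overall rates are the right comparison.
Pooled: the new textbook 50.5% vs the old textbook 76.0%; the old textbook is higher overall.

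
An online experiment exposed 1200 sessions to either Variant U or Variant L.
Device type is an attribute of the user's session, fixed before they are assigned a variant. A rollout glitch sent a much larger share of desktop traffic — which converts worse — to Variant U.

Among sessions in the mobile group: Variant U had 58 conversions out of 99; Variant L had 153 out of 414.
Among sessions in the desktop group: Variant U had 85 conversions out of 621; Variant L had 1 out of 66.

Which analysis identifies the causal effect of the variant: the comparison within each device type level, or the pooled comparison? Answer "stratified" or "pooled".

stratified

Device type differs across variants for reasons unrelated to any effect of the variant itself, and it separately predicts the outcome — a classic confounder. We must compare within device type levels.
Within each level — mobile: 58.6% vs 37.0%; desktop: 13.7% vs 1.5% — Variant U is higher every time.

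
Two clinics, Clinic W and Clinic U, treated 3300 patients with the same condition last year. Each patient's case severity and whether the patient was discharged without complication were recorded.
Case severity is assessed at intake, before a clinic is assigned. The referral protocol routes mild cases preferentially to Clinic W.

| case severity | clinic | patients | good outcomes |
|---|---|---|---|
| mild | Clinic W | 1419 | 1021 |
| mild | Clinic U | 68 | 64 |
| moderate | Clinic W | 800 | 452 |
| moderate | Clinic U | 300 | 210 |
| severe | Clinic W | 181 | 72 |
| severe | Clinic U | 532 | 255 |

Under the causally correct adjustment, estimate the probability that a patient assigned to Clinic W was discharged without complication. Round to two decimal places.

Here case severity is a common cause — it drives both which clinic a case falls under and the outcome. The crude comparison mixes populations; the stratum-specific rates are the causally relevant ones.
Standardising Clinic W to the population case severity mix: 0.451·1021/1419 + 0.333·452/800 + 0.216·72/181 = 0.599.

0.60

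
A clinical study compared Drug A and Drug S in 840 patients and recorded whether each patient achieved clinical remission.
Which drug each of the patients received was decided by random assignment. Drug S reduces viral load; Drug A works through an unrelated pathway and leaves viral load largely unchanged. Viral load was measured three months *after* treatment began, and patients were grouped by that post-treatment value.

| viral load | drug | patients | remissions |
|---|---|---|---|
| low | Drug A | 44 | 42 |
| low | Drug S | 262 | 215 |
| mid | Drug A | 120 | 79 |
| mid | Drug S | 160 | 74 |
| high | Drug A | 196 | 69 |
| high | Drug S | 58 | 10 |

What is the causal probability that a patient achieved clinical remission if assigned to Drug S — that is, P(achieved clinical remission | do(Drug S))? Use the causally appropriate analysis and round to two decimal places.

The stratified and pooled comparisons disagree (Drug A wins within each viral load; Drug S wins overall), so the answer turns on the causal role of viral load.
The distribution of viral load is itself part of what the drug does — it is an intermediate outcome. Holding it fixed would remove that part of the effect; the total effect is the pooled difference.
So P(outcome | do(Drug S)) is just the pooled rate for Drug S: 299/480 = 0.623.

0.62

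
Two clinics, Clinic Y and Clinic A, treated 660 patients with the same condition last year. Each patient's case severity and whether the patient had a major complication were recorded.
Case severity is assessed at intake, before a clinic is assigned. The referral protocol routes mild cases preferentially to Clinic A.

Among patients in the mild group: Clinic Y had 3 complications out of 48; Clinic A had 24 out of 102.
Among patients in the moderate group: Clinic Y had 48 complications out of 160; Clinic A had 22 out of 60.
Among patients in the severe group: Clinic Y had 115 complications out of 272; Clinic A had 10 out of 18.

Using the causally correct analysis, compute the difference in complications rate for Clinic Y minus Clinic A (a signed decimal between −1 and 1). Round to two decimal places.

-0.12

Case severity is set before the clinic has any effect — it is not caused by the clinic — and it independently drives the outcome. That makes it a confounder, so the causal comparison is within case severity levels.
Adjusting over the population distribution of case severity: 0.227·(0.062−0.235) + 0.333·(0.300−0.367) + 0.439·(0.423−0.556) = -0.120.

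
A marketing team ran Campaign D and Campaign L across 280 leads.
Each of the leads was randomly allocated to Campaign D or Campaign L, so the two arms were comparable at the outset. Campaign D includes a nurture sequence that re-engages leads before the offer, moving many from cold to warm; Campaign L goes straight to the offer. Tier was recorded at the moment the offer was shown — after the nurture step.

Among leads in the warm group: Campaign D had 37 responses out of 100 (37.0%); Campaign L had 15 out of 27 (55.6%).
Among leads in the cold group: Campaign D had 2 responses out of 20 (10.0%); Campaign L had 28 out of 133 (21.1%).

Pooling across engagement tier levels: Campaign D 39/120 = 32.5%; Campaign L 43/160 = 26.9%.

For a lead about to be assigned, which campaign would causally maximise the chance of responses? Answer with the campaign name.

Engagement tier lies on the pathway campaign → engagement tier → outcome, so adjusting for it blocks the indirect effect. For the total causal effect of campaign, use the unadjusted pooled rates.
Pooled: Campaign D 32.5% vs Campaign L 26.9%; Campaign D is higher overall.

Campaign D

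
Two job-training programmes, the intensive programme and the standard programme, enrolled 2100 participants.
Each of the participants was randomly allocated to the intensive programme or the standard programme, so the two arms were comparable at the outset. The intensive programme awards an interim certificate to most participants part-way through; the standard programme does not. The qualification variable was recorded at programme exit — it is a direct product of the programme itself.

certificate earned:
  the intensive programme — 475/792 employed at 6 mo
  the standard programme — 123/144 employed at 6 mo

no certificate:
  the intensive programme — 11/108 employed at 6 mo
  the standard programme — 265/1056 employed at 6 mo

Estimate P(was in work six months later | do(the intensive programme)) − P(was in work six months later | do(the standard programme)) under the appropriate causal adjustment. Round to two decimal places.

+0.22

Stratifying would compare programmes among participants the programmes themselves sorted into qualification attained during the programme groups — a form of selection on an intermediate. The unconditioned pooled rates give the total causal effect.
The causal difference is the pooled difference: 0.540 − 0.323 = +0.217.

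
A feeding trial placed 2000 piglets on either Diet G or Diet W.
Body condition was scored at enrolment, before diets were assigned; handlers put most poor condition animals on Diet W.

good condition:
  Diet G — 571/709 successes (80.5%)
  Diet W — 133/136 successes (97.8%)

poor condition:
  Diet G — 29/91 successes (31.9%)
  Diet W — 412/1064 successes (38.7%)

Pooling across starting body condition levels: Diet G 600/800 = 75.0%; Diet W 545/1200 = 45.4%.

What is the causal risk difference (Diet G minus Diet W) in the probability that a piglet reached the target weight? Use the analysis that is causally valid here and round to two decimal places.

Diet W is higher inside every starting body condition stratum but Diet G is higher in aggregate. Whether to stratify depends on how starting body condition relates to the diet.
Nothing the diet does changes starting body condition; the imbalance is an allocation artefact. With starting body condition also predicting the outcome, the pooled figure is confounded, and the within-stratum comparison is the causal one.
Adjusting over the population distribution of starting body condition: 0.422·(0.805−0.978) + 0.578·(0.319−0.387) = -0.112.

-0.11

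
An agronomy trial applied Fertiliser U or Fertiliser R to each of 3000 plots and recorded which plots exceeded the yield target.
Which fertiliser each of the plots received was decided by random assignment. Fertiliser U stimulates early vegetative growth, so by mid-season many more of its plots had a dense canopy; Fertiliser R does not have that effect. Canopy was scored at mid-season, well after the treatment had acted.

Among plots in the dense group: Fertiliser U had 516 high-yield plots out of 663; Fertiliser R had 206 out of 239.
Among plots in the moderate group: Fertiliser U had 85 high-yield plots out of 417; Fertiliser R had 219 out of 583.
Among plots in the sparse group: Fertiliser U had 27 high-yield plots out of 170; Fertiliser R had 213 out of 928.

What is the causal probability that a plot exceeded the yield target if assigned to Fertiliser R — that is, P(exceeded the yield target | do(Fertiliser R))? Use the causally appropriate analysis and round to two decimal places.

The stratified and pooled comparisons disagree (Fertiliser R wins within each mid-season canopy; Fertiliser U wins overall), so the answer turns on the causal role of mid-season canopy.
Mid-season canopy lies on the pathway fertiliser → mid-season canopy → outcome, so adjusting for it blocks the indirect effect. For the total causal effect of fertiliser, use the unadjusted pooled rates.
So P(outcome | do(Fertiliser R)) is just the pooled rate for Fertiliser R: 638/1750 = 0.365.

0.36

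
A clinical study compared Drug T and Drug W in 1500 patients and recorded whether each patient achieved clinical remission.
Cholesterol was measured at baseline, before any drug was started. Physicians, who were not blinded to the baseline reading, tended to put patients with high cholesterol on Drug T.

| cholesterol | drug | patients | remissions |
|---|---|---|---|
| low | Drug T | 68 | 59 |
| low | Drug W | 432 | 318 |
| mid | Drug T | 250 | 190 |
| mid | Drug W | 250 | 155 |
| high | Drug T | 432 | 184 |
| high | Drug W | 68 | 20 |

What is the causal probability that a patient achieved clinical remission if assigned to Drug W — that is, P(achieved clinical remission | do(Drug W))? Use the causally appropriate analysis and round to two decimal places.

0.55

Cholesterol is set before the drug has any effect — it is not caused by the drug — and it independently drives the outcome. That makes it a confounder, so the causal comparison is within cholesterol levels.
Standardising Drug W to the population cholesterol mix: 0.333·318/432 + 0.333·155/250 + 0.333·20/68 = 0.550.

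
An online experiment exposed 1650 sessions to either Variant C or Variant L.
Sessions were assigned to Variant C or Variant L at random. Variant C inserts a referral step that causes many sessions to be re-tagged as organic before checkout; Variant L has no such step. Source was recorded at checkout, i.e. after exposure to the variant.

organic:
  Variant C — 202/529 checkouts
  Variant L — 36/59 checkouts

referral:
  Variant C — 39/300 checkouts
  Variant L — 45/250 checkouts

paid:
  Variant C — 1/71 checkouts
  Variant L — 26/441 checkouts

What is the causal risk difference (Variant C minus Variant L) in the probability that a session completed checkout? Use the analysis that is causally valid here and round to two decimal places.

+0.13

The stratified and pooled comparisons disagree (Variant L wins within each traffic source; Variant C wins overall), so the answer turns on the causal role of traffic source.
Traffic source here is a post-treatment variable shaped by the variant; conditioning on it would introduce bias rather than remove it. The overall comparison is the causal one.
The causal difference is the pooled difference: 0.269 − 0.143 = +0.126.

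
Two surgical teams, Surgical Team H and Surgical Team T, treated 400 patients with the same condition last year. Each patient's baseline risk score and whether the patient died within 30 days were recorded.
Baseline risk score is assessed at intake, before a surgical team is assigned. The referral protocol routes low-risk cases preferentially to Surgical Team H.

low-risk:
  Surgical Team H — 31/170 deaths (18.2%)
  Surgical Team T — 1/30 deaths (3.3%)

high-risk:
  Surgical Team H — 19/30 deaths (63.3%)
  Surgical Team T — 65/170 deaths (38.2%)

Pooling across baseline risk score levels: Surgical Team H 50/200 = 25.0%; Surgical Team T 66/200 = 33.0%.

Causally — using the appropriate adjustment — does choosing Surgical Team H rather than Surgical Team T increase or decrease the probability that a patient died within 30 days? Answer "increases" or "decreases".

increases

The stratified and pooled comparisons disagree (Surgical Team T wins within each baseline risk score; Surgical Team H wins overall), so the answer turns on the causal role of baseline risk score.
Baseline risk score differs across surgical teams for reasons unrelated to any effect of the surgical team itself, and it separately predicts the outcome — a classic confounder. We must compare within baseline risk score levels.
Within each level — low-risk: 18.2% vs 3.3%; high-risk: 63.3% vs 38.2% — Surgical Team T is lower every time.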